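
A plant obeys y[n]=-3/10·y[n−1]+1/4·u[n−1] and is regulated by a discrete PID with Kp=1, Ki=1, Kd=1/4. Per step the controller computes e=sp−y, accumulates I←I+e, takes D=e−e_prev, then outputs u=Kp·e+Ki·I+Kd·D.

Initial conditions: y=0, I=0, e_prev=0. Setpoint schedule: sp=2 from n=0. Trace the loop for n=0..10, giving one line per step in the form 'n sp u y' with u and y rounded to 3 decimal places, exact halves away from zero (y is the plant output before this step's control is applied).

0 2 4.500 0.000
1 2 3.469 1.125
2 2 5.964 0.530
3 2 5.480 1.332
4 2 7.163 0.970
5 2 6.911 1.500
6 2 8.043 1.278
7 2 7.923 1.627
8 2 8.686 1.493
9 2 8.640 1.724
10 2 9.156 1.643

(exact arithmetic carried between steps; '≈' marks a value shown rounded to 6 d.p. or computed from one; I and e_prev carry over from the previous line; the table rounds u and y to 3 d.p., halves away from zero)
n=0: y=0, sp=2, e=sp−y=2; I=2, D=e−e_prev=2; u=1·2+1·2+1/4·2=4.5; next y=-3/10·0+1/4·4.5=1.125
n=1: y=1.125, sp=2, e=sp−y=0.875; I=2.875, D=e−e_prev=-1.125; u=1·0.875+1·2.875+1/4·(-1.125)=3.46875; next y=-3/10·1.125+1/4·3.46875≈0.529688
n=2: y≈0.529688, sp=2, e=sp−y≈1.470313; I≈4.345313, D=e−e_prev≈0.595313; u=1·1.470313+1·4.345313+1/4·0.595313≈5.964453; next y=-3/10·0.529688+1/4·5.964453≈1.332207
n=3: y≈1.332207, sp=2, e=sp−y≈0.667793; I≈5.013105, D=e−e_prev≈-0.802520; u=1·0.667793+1·5.013105+1/4·(-0.802520)≈5.480269; next y=-3/10·1.332207+1/4·5.480269≈0.970405
n=4: y≈0.970405, sp=2, e=sp−y≈1.029595; I≈6.042700, D=e−e_prev≈0.361802; u=1·1.029595+1·6.042700+1/4·0.361802≈7.162746; next y=-3/10·0.970405+1/4·7.162746≈1.499565
n=5: y≈1.499565, sp=2, e=sp−y≈0.500435; I≈6.543135, D=e−e_prev≈-0.529160; u=1·0.500435+1·6.543135+1/4·(-0.529160)≈6.911281; next y=-3/10·1.499565+1/4·6.911281≈1.277951
n=6: y≈1.277951, sp=2, e=sp−y≈0.722049; I≈7.265185, D=e−e_prev≈0.221614; u=1·0.722049+1·7.265185+1/4·0.221614≈8.042638; next y=-3/10·1.277951+1/4·8.042638≈1.627274
n=7: y≈1.627274, sp=2, e=sp−y≈0.372726; I≈7.637911, D=e−e_prev≈-0.349324; u=1·0.372726+1·7.637911+1/4·(-0.349324)≈7.923305; next y=-3/10·1.627274+1/4·7.923305≈1.492644
n=8: y≈1.492644, sp=2, e=sp−y≈0.507356; I≈8.145266, D=e−e_prev≈0.134630; u=1·0.507356+1·8.145266+1/4·0.134630≈8.686280; next y=-3/10·1.492644+1/4·8.686280≈1.723777
n=9: y≈1.723777, sp=2, e=sp−y≈0.276223; I≈8.421490, D=e−e_prev≈-0.231133; u=1·0.276223+1·8.421490+1/4·(-0.231133)≈8.639930; next y=-3/10·1.723777+1/4·8.639930≈1.642849
n=10: y≈1.642849, sp=2, e=sp−y≈0.357151; I≈8.778640, D=e−e_prev≈0.080927; u=1·0.357151+1·8.778640+1/4·0.080927≈9.156023; next y=-3/10·1.642849+1/4·9.156023≈1.796151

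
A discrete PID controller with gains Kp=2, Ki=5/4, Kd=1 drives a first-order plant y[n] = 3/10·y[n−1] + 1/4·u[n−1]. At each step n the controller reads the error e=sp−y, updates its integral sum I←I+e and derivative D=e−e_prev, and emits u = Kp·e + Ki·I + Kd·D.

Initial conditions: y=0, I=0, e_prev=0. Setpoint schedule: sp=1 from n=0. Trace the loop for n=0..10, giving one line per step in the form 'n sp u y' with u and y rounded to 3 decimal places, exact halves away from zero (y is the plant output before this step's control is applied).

0 1 4.250 0.000
1 1 -0.016 1.063
2 1 4.146 0.315
3 1 0.786 1.131
4 1 3.968 0.536
5 1 1.331 1.153
6 1 3.772 0.679
7 1 1.711 1.147
8 1 3.589 0.772
9 1 1.982 1.129
10 1 3.430 0.834

(exact arithmetic carried between steps; '≈' marks a value shown rounded to 6 d.p. or computed from one; I and e_prev carry over from the previous line; the table rounds u and y to 3 d.p., halves away from zero)
n=0: y=0, sp=1, e=sp−y=1; I=1, D=e−e_prev=1; u=2·1+5/4·1+1·1=4.25; next y=3/10·0+1/4·4.25=1.0625
n=1: y=1.0625, sp=1, e=sp−y=-0.0625; I=0.9375, D=e−e_prev=-1.0625; u=2·(-0.0625)+5/4·0.9375+1·(-1.0625)=-0.015625; next y=3/10·1.0625+1/4·(-0.015625)≈0.314844
n=2: y≈0.314844, sp=1, e=sp−y≈0.685156; I≈1.622656, D=e−e_prev≈0.747656; u=2·0.685156+5/4·1.622656+1·0.747656≈4.146289; next y=3/10·0.314844+1/4·4.146289≈1.131025
n=3: y≈1.131025, sp=1, e=sp−y≈-0.131025; I≈1.491631, D=e−e_prev≈-0.816182; u=2·(-0.131025)+5/4·1.491631+1·(-0.816182)≈0.786306; next y=3/10·1.131025+1/4·0.786306≈0.535884
n=4: y≈0.535884, sp=1, e=sp−y≈0.464116; I≈1.955747, D=e−e_prev≈0.595141; u=2·0.464116+5/4·1.955747+1·0.595141≈3.968056; next y=3/10·0.535884+1/4·3.968056≈1.152779
n=5: y≈1.152779, sp=1, e=sp−y≈-0.152779; I≈1.802967, D=e−e_prev≈-0.616895; u=2·(-0.152779)+5/4·1.802967+1·(-0.616895)≈1.331255; next y=3/10·1.152779+1/4·1.331255≈0.678648
n=6: y≈0.678648, sp=1, e=sp−y≈0.321352; I≈2.124320, D=e−e_prev≈0.474132; u=2·0.321352+5/4·2.124320+1·0.474132≈3.772236; next y=3/10·0.678648+1/4·3.772236≈1.146653
n=7: y≈1.146653, sp=1, e=sp−y≈-0.146653; I≈1.977666, D=e−e_prev≈-0.468006; u=2·(-0.146653)+5/4·1.977666+1·(-0.468006)≈1.710771; next y=3/10·1.146653+1/4·1.710771≈0.771689
n=8: y≈0.771689, sp=1, e=sp−y≈0.228311; I≈2.205978, D=e−e_prev≈0.374965; u=2·0.228311+5/4·2.205978+1·0.374965≈3.589059; next y=3/10·0.771689+1/4·3.589059≈1.128771
n=9: y≈1.128771, sp=1, e=sp−y≈-0.128771; I≈2.077206, D=e−e_prev≈-0.357083; u=2·(-0.128771)+5/4·2.077206+1·(-0.357083)≈1.981882; next y=3/10·1.128771+1/4·1.981882≈0.834102
n=10: y≈0.834102, sp=1, e=sp−y≈0.165898; I≈2.243104, D=e−e_prev≈0.294669; u=2·0.165898+5/4·2.243104+1·0.294669≈3.430346; next y=3/10·0.834102+1/4·3.430346≈1.107817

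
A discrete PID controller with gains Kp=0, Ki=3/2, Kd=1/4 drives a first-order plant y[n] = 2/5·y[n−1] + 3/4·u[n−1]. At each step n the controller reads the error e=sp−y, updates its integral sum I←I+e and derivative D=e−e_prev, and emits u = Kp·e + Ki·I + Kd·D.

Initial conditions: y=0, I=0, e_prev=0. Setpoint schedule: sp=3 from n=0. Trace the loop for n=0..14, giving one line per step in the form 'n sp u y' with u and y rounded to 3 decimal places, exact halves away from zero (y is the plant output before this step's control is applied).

(exact arithmetic carried between steps; '≈' marks a value shown rounded to 6 d.p. or computed from one; I and e_prev carry over from the previous line; the table rounds u and y to 3 d.p., halves away from zero)
n=0: y=0, sp=3, e=sp−y=3; I=3, D=e−e_prev=3; u=0·3+3/2·3+1/4·3=5.25; next y=2/5·0+3/4·5.25=3.9375
n=1: y=3.9375, sp=3, e=sp−y=-0.9375; I=2.0625, D=e−e_prev=-3.9375; u=0·(-0.9375)+3/2·2.0625+1/4·(-3.9375)=2.109375; next y=2/5·3.9375+3/4·2.109375≈3.157031
n=2: y≈3.157031, sp=3, e=sp−y≈-0.157031; I≈1.905469, D=e−e_prev≈0.780469; u=0·(-0.157031)+3/2·1.905469+1/4·0.780469≈3.053320; next y=2/5·3.157031+3/4·3.053320≈3.552803
n=3: y≈3.552803, sp=3, e=sp−y≈-0.552803; I≈1.352666, D=e−e_prev≈-0.395771; u=0·(-0.552803)+3/2·1.352666+1/4·(-0.395771)≈1.930056; next y=2/5·3.552803+3/4·1.930056≈2.868663
n=4: y≈2.868663, sp=3, e=sp−y≈0.131337; I≈1.484003, D=e−e_prev≈0.684140; u=0·0.131337+3/2·1.484003+1/4·0.684140≈2.397039; next y=2/5·2.868663+3/4·2.397039≈2.945245
n=5: y≈2.945245, sp=3, e=sp−y≈0.054755; I≈1.538758, D=e−e_prev≈-0.076581; u=0·0.054755+3/2·1.538758+1/4·(-0.076581)≈2.288992; next y=2/5·2.945245+3/4·2.288992≈2.894842
n=6: y≈2.894842, sp=3, e=sp−y≈0.105158; I≈1.643916, D=e−e_prev≈0.050403; u=0·0.105158+3/2·1.643916+1/4·0.050403≈2.478475; next y=2/5·2.894842+3/4·2.478475≈3.016793
n=7: y≈3.016793, sp=3, e=sp−y≈-0.016793; I≈1.627123, D=e−e_prev≈-0.121951; u=0·(-0.016793)+3/2·1.627123+1/4·(-0.121951)≈2.410197; next y=2/5·3.016793+3/4·2.410197≈3.014365
n=8: y≈3.014365, sp=3, e=sp−y≈-0.014365; I≈1.612758, D=e−e_prev≈0.002428; u=0·(-0.014365)+3/2·1.612758+1/4·0.002428≈2.419744; next y=2/5·3.014365+3/4·2.419744≈3.020554
n=9: y≈3.020554, sp=3, e=sp−y≈-0.020554; I≈1.592204, D=e−e_prev≈-0.006189; u=0·(-0.020554)+3/2·1.592204+1/4·(-0.006189)≈2.386759; next y=2/5·3.020554+3/4·2.386759≈2.998291
n=10: y≈2.998291, sp=3, e=sp−y≈0.001709; I≈1.593913, D=e−e_prev≈0.022264; u=0·0.001709+3/2·1.593913+1/4·0.022264≈2.396436; next y=2/5·2.998291+3/4·2.396436≈2.996643
n=11: y≈2.996643, sp=3, e=sp−y≈0.003357; I≈1.597270, D=e−e_prev≈0.001648; u=0·0.003357+3/2·1.597270+1/4·0.001648≈2.396317; next y=2/5·2.996643+3/4·2.396317≈2.995895
n=12: y≈2.995895, sp=3, e=sp−y≈0.004105; I≈1.601375, D=e−e_prev≈0.000748; u=0·0.004105+3/2·1.601375+1/4·0.000748≈2.402250; next y=2/5·2.995895+3/4·2.402250≈3.000045
n=13: y≈3.000045, sp=3, e=sp−y≈-0.000045; I≈1.601330, D=e−e_prev≈-0.004150; u=0·(-0.000045)+3/2·1.601330+1/4·(-0.004150)≈2.400957; next y=2/5·3.000045+3/4·2.400957≈3.000736
n=14: y≈3.000736, sp=3, e=sp−y≈-0.000736; I≈1.600594, D=e−e_prev≈-0.000691; u=0·(-0.000736)+3/2·1.600594+1/4·(-0.000691)≈2.400718; next y=2/5·3.000736+3/4·2.400718≈3.000833

0 3 5.250 0.000
1 3 2.109 3.938
2 3 3.053 3.157
3 3 1.930 3.553
4 3 2.397 2.869
5 3 2.289 2.945
6 3 2.478 2.895
7 3 2.410 3.017
8 3 2.420 3.014
9 3 2.387 3.021
10 3 2.396 2.998
11 3 2.396 2.997
12 3 2.402 2.996
13 3 2.401 3.000
14 3 2.401 3.001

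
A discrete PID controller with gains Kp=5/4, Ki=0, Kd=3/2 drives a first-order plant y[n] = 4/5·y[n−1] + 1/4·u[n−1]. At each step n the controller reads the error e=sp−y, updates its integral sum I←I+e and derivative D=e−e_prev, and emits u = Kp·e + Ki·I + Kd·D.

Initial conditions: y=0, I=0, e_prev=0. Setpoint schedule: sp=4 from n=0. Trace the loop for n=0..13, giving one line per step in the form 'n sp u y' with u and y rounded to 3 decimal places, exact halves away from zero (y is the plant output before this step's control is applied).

0 4 11.000 0.000
1 4 -2.563 2.750
2 4 4.837 1.559
3 4 0.583 2.457
4 4 2.879 2.111
5 4 1.543 2.409
6 4 2.253 2.313
7 4 1.832 2.413
8 4 2.051 2.389
9 4 1.918 2.424
10 4 1.985 2.418
11 4 1.942 2.431
12 4 1.963 2.430
13 4 1.949 2.435

(exact arithmetic carried between steps; '≈' marks a value shown rounded to 6 d.p. or computed from one; I and e_prev carry over from the previous line; the table rounds u and y to 3 d.p., halves away from zero)
n=0: y=0, sp=4, e=sp−y=4; I=4, D=e−e_prev=4; u=5/4·4+0·4+3/2·4=11; next y=4/5·0+1/4·11=2.75
n=1: y=2.75, sp=4, e=sp−y=1.25; I=5.25, D=e−e_prev=-2.75; u=5/4·1.25+0·5.25+3/2·(-2.75)=-2.5625; next y=4/5·2.75+1/4·(-2.5625)=1.559375
n=2: y=1.559375, sp=4, e=sp−y=2.440625; I=7.690625, D=e−e_prev=1.190625; u=5/4·2.440625+0·7.690625+3/2·1.190625≈4.836719; next y=4/5·1.559375+1/4·4.836719≈2.456680
n=3: y≈2.456680, sp=4, e=sp−y≈1.543320; I≈9.233945, D=e−e_prev≈-0.897305; u=5/4·1.543320+0·9.233945+3/2·(-0.897305)≈0.583193; next y=4/5·2.456680+1/4·0.583193≈2.111142
n=4: y≈2.111142, sp=4, e=sp−y≈1.888858; I≈11.122803, D=e−e_prev≈0.345538; u=5/4·1.888858+0·11.122803+3/2·0.345538≈2.879379; next y=4/5·2.111142+1/4·2.879379≈2.408758
n=5: y≈2.408758, sp=4, e=sp−y≈1.591242; I≈12.714045, D=e−e_prev≈-0.297616; u=5/4·1.591242+0·12.714045+3/2·(-0.297616)≈1.542628; next y=4/5·2.408758+1/4·1.542628≈2.312664
n=6: y≈2.312664, sp=4, e=sp−y≈1.687336; I≈14.401381, D=e−e_prev≈0.096095; u=5/4·1.687336+0·14.401381+3/2·0.096095≈2.253313; next y=4/5·2.312664+1/4·2.253313≈2.413459
n=7: y≈2.413459, sp=4, e=sp−y≈1.586541; I≈15.987922, D=e−e_prev≈-0.100795; u=5/4·1.586541+0·15.987922+3/2·(-0.100795)≈1.831983; next y=4/5·2.413459+1/4·1.831983≈2.388763
n=8: y≈2.388763, sp=4, e=sp−y≈1.611237; I≈17.599159, D=e−e_prev≈0.024696; u=5/4·1.611237+0·17.599159+3/2·0.024696≈2.051090; next y=4/5·2.388763+1/4·2.051090≈2.423783
n=9: y≈2.423783, sp=4, e=sp−y≈1.576217; I≈19.175376, D=e−e_prev≈-0.035020; u=5/4·1.576217+0·19.175376+3/2·(-0.035020)≈1.917741; next y=4/5·2.423783+1/4·1.917741≈2.418462
n=10: y≈2.418462, sp=4, e=sp−y≈1.581538; I≈20.756915, D=e−e_prev≈0.005321; u=5/4·1.581538+0·20.756915+3/2·0.005321≈1.984905; next y=4/5·2.418462+1/4·1.984905≈2.430996
n=11: y≈2.430996, sp=4, e=sp−y≈1.569004; I≈22.325919, D=e−e_prev≈-0.012534; u=5/4·1.569004+0·22.325919+3/2·(-0.012534)≈1.942455; next y=4/5·2.430996+1/4·1.942455≈2.430410
n=12: y≈2.430410, sp=4, e=sp−y≈1.569590; I≈23.895509, D=e−e_prev≈0.000585; u=5/4·1.569590+0·23.895509+3/2·0.000585≈1.962865; next y=4/5·2.430410+1/4·1.962865≈2.435044
n=13: y≈2.435044, sp=4, e=sp−y≈1.564956; I≈25.460464, D=e−e_prev≈-0.004634; u=5/4·1.564956+0·25.460464+3/2·(-0.004634)≈1.949243; next y=4/5·2.435044+1/4·1.949243≈2.435346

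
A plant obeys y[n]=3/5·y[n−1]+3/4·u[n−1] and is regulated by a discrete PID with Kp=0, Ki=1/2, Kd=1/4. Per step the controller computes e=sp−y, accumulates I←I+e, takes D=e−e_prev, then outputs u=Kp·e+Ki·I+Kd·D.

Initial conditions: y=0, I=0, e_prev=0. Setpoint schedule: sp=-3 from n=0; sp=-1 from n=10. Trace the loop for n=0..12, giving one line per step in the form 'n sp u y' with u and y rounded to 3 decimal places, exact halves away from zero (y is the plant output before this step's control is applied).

(exact arithmetic carried between steps; '≈' marks a value shown rounded to 6 d.p. or computed from one; I and e_prev carry over from the previous line; the table rounds u and y to 3 d.p., halves away from zero)
n=0: y=0, sp=-3, e=sp−y=-3; I=-3, D=e−e_prev=-3; u=0·(-3)+1/2·(-3)+1/4·(-3)=-2.25; next y=3/5·0+3/4·(-2.25)=-1.6875
n=1: y=-1.6875, sp=-3, e=sp−y=-1.3125; I=-4.3125, D=e−e_prev=1.6875; u=0·(-1.3125)+1/2·(-4.3125)+1/4·1.6875=-1.734375; next y=3/5·(-1.6875)+3/4·(-1.734375)≈-2.313281
n=2: y≈-2.313281, sp=-3, e=sp−y≈-0.686719; I≈-4.999219, D=e−e_prev≈0.625781; u=0·(-0.686719)+1/2·(-4.999219)+1/4·0.625781≈-2.343164; next y=3/5·(-2.313281)+3/4·(-2.343164)≈-3.145342
n=3: y≈-3.145342, sp=-3, e=sp−y≈0.145342; I≈-4.853877, D=e−e_prev≈0.832061; u=0·0.145342+1/2·(-4.853877)+1/4·0.832061≈-2.218923; next y=3/5·(-3.145342)+3/4·(-2.218923)≈-3.551398
n=4: y≈-3.551398, sp=-3, e=sp−y≈0.551398; I≈-4.302479, D=e−e_prev≈0.406056; u=0·0.551398+1/2·(-4.302479)+1/4·0.406056≈-2.049726; next y=3/5·(-3.551398)+3/4·(-2.049726)≈-3.668133
n=5: y≈-3.668133, sp=-3, e=sp−y≈0.668133; I≈-3.634347, D=e−e_prev≈0.116735; u=0·0.668133+1/2·(-3.634347)+1/4·0.116735≈-1.787989; next y=3/5·(-3.668133)+3/4·(-1.787989)≈-3.541872
n=6: y≈-3.541872, sp=-3, e=sp−y≈0.541872; I≈-3.092475, D=e−e_prev≈-0.126261; u=0·0.541872+1/2·(-3.092475)+1/4·(-0.126261)≈-1.577803; next y=3/5·(-3.541872)+3/4·(-1.577803)≈-3.308475
n=7: y≈-3.308475, sp=-3, e=sp−y≈0.308475; I≈-2.784000, D=e−e_prev≈-0.233397; u=0·0.308475+1/2·(-2.784000)+1/4·(-0.233397)≈-1.450349; next y=3/5·(-3.308475)+3/4·(-1.450349)≈-3.072847
n=8: y≈-3.072847, sp=-3, e=sp−y≈0.072847; I≈-2.711153, D=e−e_prev≈-0.235628; u=0·0.072847+1/2·(-2.711153)+1/4·(-0.235628)≈-1.414484; next y=3/5·(-3.072847)+3/4·(-1.414484)≈-2.904571
n=9: y≈-2.904571, sp=-3, e=sp−y≈-0.095429; I≈-2.806582, D=e−e_prev≈-0.168276; u=0·(-0.095429)+1/2·(-2.806582)+1/4·(-0.168276)≈-1.445360; next y=3/5·(-2.904571)+3/4·(-1.445360)≈-2.826763
n=10: y≈-2.826763, sp=-1, e=sp−y≈1.826763; I≈-0.979820, D=e−e_prev≈1.922192; u=0·1.826763+1/2·(-0.979820)+1/4·1.922192≈-0.009362; next y=3/5·(-2.826763)+3/4·(-0.009362)≈-1.703079
n=11: y≈-1.703079, sp=-1, e=sp−y≈0.703079; I≈-0.276741, D=e−e_prev≈-1.123684; u=0·0.703079+1/2·(-0.276741)+1/4·(-1.123684)≈-0.419291; next y=3/5·(-1.703079)+3/4·(-0.419291)≈-1.336316
n=12: y≈-1.336316, sp=-1, e=sp−y≈0.336316; I≈0.059575, D=e−e_prev≈-0.366763; u=0·0.336316+1/2·0.059575+1/4·(-0.366763)≈-0.061903; next y=3/5·(-1.336316)+3/4·(-0.061903)≈-0.848217

0 -3 -2.250 0.000
1 -3 -1.734 -1.688
2 -3 -2.343 -2.313
3 -3 -2.219 -3.145
4 -3 -2.050 -3.551
5 -3 -1.788 -3.668
6 -3 -1.578 -3.542
7 -3 -1.450 -3.308
8 -3 -1.414 -3.073
9 -3 -1.445 -2.905
10 -1 -0.009 -2.827
11 -1 -0.419 -1.703
12 -1 -0.062 -1.336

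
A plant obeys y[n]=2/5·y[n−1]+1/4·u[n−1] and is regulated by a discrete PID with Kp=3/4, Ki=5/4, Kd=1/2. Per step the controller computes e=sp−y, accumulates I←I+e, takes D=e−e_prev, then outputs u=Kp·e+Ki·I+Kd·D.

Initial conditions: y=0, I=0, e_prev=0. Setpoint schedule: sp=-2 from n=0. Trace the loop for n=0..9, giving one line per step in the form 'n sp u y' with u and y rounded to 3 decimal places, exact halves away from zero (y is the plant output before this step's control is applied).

(exact arithmetic carried between steps; '≈' marks a value shown rounded to 6 d.p. or computed from one; I and e_prev carry over from the previous line; the table rounds u and y to 3 d.p., halves away from zero)
n=0: y=0, sp=-2, e=sp−y=-2; I=-2, D=e−e_prev=-2; u=3/4·(-2)+5/4·(-2)+1/2·(-2)=-5; next y=2/5·0+1/4·(-5)=-1.25
n=1: y=-1.25, sp=-2, e=sp−y=-0.75; I=-2.75, D=e−e_prev=1.25; u=3/4·(-0.75)+5/4·(-2.75)+1/2·1.25=-3.375; next y=2/5·(-1.25)+1/4·(-3.375)=-1.34375
n=2: y=-1.34375, sp=-2, e=sp−y=-0.65625; I=-3.40625, D=e−e_prev=0.09375; u=3/4·(-0.65625)+5/4·(-3.40625)+1/2·0.09375=-4.703125; next y=2/5·(-1.34375)+1/4·(-4.703125)≈-1.713281
n=3: y≈-1.713281, sp=-2, e=sp−y≈-0.286719; I≈-3.692969, D=e−e_prev≈0.369531; u=3/4·(-0.286719)+5/4·(-3.692969)+1/2·0.369531≈-4.646484; next y=2/5·(-1.713281)+1/4·(-4.646484)≈-1.846934
n=4: y≈-1.846934, sp=-2, e=sp−y≈-0.153066; I≈-3.846035, D=e−e_prev≈0.133652; u=3/4·(-0.153066)+5/4·(-3.846035)+1/2·0.133652≈-4.855518; next y=2/5·(-1.846934)+1/4·(-4.855518)≈-1.952653
n=5: y≈-1.952653, sp=-2, e=sp−y≈-0.047347; I≈-3.893382, D=e−e_prev≈0.105719; u=3/4·(-0.047347)+5/4·(-3.893382)+1/2·0.105719≈-4.849379; next y=2/5·(-1.952653)+1/4·(-4.849379)≈-1.993406
n=6: y≈-1.993406, sp=-2, e=sp−y≈-0.006594; I≈-3.899977, D=e−e_prev≈0.040753; u=3/4·(-0.006594)+5/4·(-3.899977)+1/2·0.040753≈-4.859540; next y=2/5·(-1.993406)+1/4·(-4.859540)≈-2.012247
n=7: y≈-2.012247, sp=-2, e=sp−y≈0.012247; I≈-3.887729, D=e−e_prev≈0.018841; u=3/4·0.012247+5/4·(-3.887729)+1/2·0.018841≈-4.841055; next y=2/5·(-2.012247)+1/4·(-4.841055)≈-2.015163
n=8: y≈-2.015163, sp=-2, e=sp−y≈0.015163; I≈-3.872566, D=e−e_prev≈0.002915; u=3/4·0.015163+5/4·(-3.872566)+1/2·0.002915≈-4.827878; next y=2/5·(-2.015163)+1/4·(-4.827878)≈-2.013035
n=9: y≈-2.013035, sp=-2, e=sp−y≈0.013035; I≈-3.859532, D=e−e_prev≈-0.002128; u=3/4·0.013035+5/4·(-3.859532)+1/2·(-0.002128)≈-4.815703; next y=2/5·(-2.013035)+1/4·(-4.815703)≈-2.009140

0 -2 -5.000 0.000
1 -2 -3.375 -1.250
2 -2 -4.703 -1.344
3 -2 -4.646 -1.713
4 -2 -4.856 -1.847
5 -2 -4.849 -1.953
6 -2 -4.860 -1.993
7 -2 -4.841 -2.012
8 -2 -4.828 -2.015
9 -2 -4.816 -2.013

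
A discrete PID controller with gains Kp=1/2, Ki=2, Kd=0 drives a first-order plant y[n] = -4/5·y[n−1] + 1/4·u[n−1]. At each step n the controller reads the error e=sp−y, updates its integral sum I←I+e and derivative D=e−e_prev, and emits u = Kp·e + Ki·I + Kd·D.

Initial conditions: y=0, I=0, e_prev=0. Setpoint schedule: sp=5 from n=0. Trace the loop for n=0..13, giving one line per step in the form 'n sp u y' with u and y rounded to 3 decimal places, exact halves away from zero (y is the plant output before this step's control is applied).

(exact arithmetic carried between steps; '≈' marks a value shown rounded to 6 d.p. or computed from one; I and e_prev carry over from the previous line; the table rounds u and y to 3 d.p., halves away from zero)
n=0: y=0, sp=5, e=sp−y=5; I=5, D=e−e_prev=5; u=1/2·5+2·5+0·5=12.5; next y=-4/5·0+1/4·12.5=3.125
n=1: y=3.125, sp=5, e=sp−y=1.875; I=6.875, D=e−e_prev=-3.125; u=1/2·1.875+2·6.875+0·(-3.125)=14.6875; next y=-4/5·3.125+1/4·14.6875=1.171875
n=2: y=1.171875, sp=5, e=sp−y=3.828125; I=10.703125, D=e−e_prev=1.953125; u=1/2·3.828125+2·10.703125+0·1.953125≈23.320313; next y=-4/5·1.171875+1/4·23.320313≈4.892578
n=3: y≈4.892578, sp=5, e=sp−y≈0.107422; I≈10.810547, D=e−e_prev≈-3.720703; u=1/2·0.107422+2·10.810547+0·(-3.720703)≈21.674805; next y=-4/5·4.892578+1/4·21.674805≈1.504639
n=4: y≈1.504639, sp=5, e=sp−y≈3.495361; I≈14.305908, D=e−e_prev≈3.387939; u=1/2·3.495361+2·14.305908+0·3.387939≈30.359497; next y=-4/5·1.504639+1/4·30.359497≈6.386163
n=5: y≈6.386163, sp=5, e=sp−y≈-1.386163; I≈12.919745, D=e−e_prev≈-4.881525; u=1/2·(-1.386163)+2·12.919745+0·(-4.881525)≈25.146408; next y=-4/5·6.386163+1/4·25.146408≈1.177671
n=6: y≈1.177671, sp=5, e=sp−y≈3.822329; I≈16.742074, D=e−e_prev≈5.208492; u=1/2·3.822329+2·16.742074+0·5.208492≈35.395311; next y=-4/5·1.177671+1/4·35.395311≈7.906691
n=7: y≈7.906691, sp=5, e=sp−y≈-2.906691; I≈13.835383, D=e−e_prev≈-6.729019; u=1/2·(-2.906691)+2·13.835383+0·(-6.729019)≈26.217420; next y=-4/5·7.906691+1/4·26.217420≈0.229002
n=8: y≈0.229002, sp=5, e=sp−y≈4.770998; I≈18.606380, D=e−e_prev≈7.677688; u=1/2·4.770998+2·18.606380+0·7.677688≈39.598259; next y=-4/5·0.229002+1/4·39.598259≈9.716363
n=9: y≈9.716363, sp=5, e=sp−y≈-4.716363; I≈13.890017, D=e−e_prev≈-9.487360; u=1/2·(-4.716363)+2·13.890017+0·(-9.487360)≈25.421853; next y=-4/5·9.716363+1/4·25.421853≈-1.417627
n=10: y≈-1.417627, sp=5, e=sp−y≈6.417627; I≈20.307644, D=e−e_prev≈11.133990; u=1/2·6.417627+2·20.307644+0·11.133990≈43.824102; next y=-4/5·(-1.417627)+1/4·43.824102≈12.090127
n=11: y≈12.090127, sp=5, e=sp−y≈-7.090127; I≈13.217517, D=e−e_prev≈-13.507754; u=1/2·(-7.090127)+2·13.217517+0·(-13.507754)≈22.889971; next y=-4/5·12.090127+1/4·22.889971≈-3.949609
n=12: y≈-3.949609, sp=5, e=sp−y≈8.949609; I≈22.167126, D=e−e_prev≈16.039736; u=1/2·8.949609+2·22.167126+0·16.039736≈48.809057; next y=-4/5·(-3.949609)+1/4·48.809057≈15.361951
n=13: y≈15.361951, sp=5, e=sp−y≈-10.361951; I≈11.805175, D=e−e_prev≈-19.311560; u=1/2·(-10.361951)+2·11.805175+0·(-19.311560)≈18.429374; next y=-4/5·15.361951+1/4·18.429374≈-7.682218

0 5 12.500 0.000
1 5 14.688 3.125
2 5 23.320 1.172
3 5 21.675 4.893
4 5 30.359 1.505
5 5 25.146 6.386
6 5 35.395 1.178
7 5 26.217 7.907
8 5 39.598 0.229
9 5 25.422 9.716
10 5 43.824 -1.418
11 5 22.890 12.090
12 5 48.809 -3.950
13 5 18.429 15.362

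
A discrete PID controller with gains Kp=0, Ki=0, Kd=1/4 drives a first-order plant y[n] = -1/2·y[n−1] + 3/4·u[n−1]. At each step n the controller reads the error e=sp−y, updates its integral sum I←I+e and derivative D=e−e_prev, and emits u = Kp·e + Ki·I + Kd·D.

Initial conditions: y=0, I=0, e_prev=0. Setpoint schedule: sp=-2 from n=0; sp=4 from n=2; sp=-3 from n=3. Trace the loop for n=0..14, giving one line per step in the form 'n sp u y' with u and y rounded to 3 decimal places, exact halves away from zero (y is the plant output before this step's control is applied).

0 -2 -0.500 0.000
1 -2 0.094 -0.375
2 4 1.342 0.258
3 -3 -1.905 0.877
4 -3 0.686 -1.867
5 -3 -0.829 1.448
6 -3 0.699 -1.346
7 -3 -0.636 1.197
8 -3 0.568 -1.075
9 -3 -0.510 0.964
10 -3 0.457 -0.864
11 -3 -0.410 0.775
12 -3 0.367 -0.695
13 -3 -0.329 0.623
14 -3 0.295 -0.558

(exact arithmetic carried between steps; '≈' marks a value shown rounded to 6 d.p. or computed from one; I and e_prev carry over from the previous line; the table rounds u and y to 3 d.p., halves away from zero)
n=0: y=0, sp=-2, e=sp−y=-2; I=-2, D=e−e_prev=-2; u=0·(-2)+0·(-2)+1/4·(-2)=-0.5; next y=-1/2·0+3/4·(-0.5)=-0.375
n=1: y=-0.375, sp=-2, e=sp−y=-1.625; I=-3.625, D=e−e_prev=0.375; u=0·(-1.625)+0·(-3.625)+1/4·0.375=0.09375; next y=-1/2·(-0.375)+3/4·0.09375≈0.257813
n=2: y≈0.257813, sp=4, e=sp−y≈3.742188; I≈0.117188, D=e−e_prev≈5.367188; u=0·3.742188+0·0.117188+1/4·5.367188≈1.341797; next y=-1/2·0.257813+3/4·1.341797≈0.877441
n=3: y≈0.877441, sp=-3, e=sp−y≈-3.877441; I≈-3.760254, D=e−e_prev≈-7.619629; u=0·(-3.877441)+0·(-3.760254)+1/4·(-7.619629)≈-1.904907; next y=-1/2·0.877441+3/4·(-1.904907)≈-1.867401
n=4: y≈-1.867401, sp=-3, e=sp−y≈-1.132599; I≈-4.892853, D=e−e_prev≈2.744843; u=0·(-1.132599)+0·(-4.892853)+1/4·2.744843≈0.686211; next y=-1/2·(-1.867401)+3/4·0.686211≈1.448359
n=5: y≈1.448359, sp=-3, e=sp−y≈-4.448359; I≈-9.341211, D=e−e_prev≈-3.315760; u=0·(-4.448359)+0·(-9.341211)+1/4·(-3.315760)≈-0.828940; next y=-1/2·1.448359+3/4·(-0.828940)≈-1.345884
n=6: y≈-1.345884, sp=-3, e=sp−y≈-1.654116; I≈-10.995327, D=e−e_prev≈2.794243; u=0·(-1.654116)+0·(-10.995327)+1/4·2.794243≈0.698561; next y=-1/2·(-1.345884)+3/4·0.698561≈1.196863
n=7: y≈1.196863, sp=-3, e=sp−y≈-4.196863; I≈-15.192190, D=e−e_prev≈-2.542747; u=0·(-4.196863)+0·(-15.192190)+1/4·(-2.542747)≈-0.635687; next y=-1/2·1.196863+3/4·(-0.635687)≈-1.075196
n=8: y≈-1.075196, sp=-3, e=sp−y≈-1.924804; I≈-17.116993, D=e−e_prev≈2.272059; u=0·(-1.924804)+0·(-17.116993)+1/4·2.272059≈0.568015; next y=-1/2·(-1.075196)+3/4·0.568015≈0.963609
n=9: y≈0.963609, sp=-3, e=sp−y≈-3.963609; I≈-21.080603, D=e−e_prev≈-2.038806; u=0·(-3.963609)+0·(-21.080603)+1/4·(-2.038806)≈-0.509701; next y=-1/2·0.963609+3/4·(-0.509701)≈-0.864081
n=10: y≈-0.864081, sp=-3, e=sp−y≈-2.135919; I≈-23.216522, D=e−e_prev≈1.827690; u=0·(-2.135919)+0·(-23.216522)+1/4·1.827690≈0.456922; next y=-1/2·(-0.864081)+3/4·0.456922≈0.774732
n=11: y≈0.774732, sp=-3, e=sp−y≈-3.774732; I≈-26.991254, D=e−e_prev≈-1.638813; u=0·(-3.774732)+0·(-26.991254)+1/4·(-1.638813)≈-0.409703; next y=-1/2·0.774732+3/4·(-0.409703)≈-0.694643
n=12: y≈-0.694643, sp=-3, e=sp−y≈-2.305357; I≈-29.296611, D=e−e_prev≈1.469376; u=0·(-2.305357)+0·(-29.296611)+1/4·1.469376≈0.367344; next y=-1/2·(-0.694643)+3/4·0.367344≈0.622830
n=13: y≈0.622830, sp=-3, e=sp−y≈-3.622830; I≈-32.919440, D=e−e_prev≈-1.317473; u=0·(-3.622830)+0·(-32.919440)+1/4·(-1.317473)≈-0.329368; next y=-1/2·0.622830+3/4·(-0.329368)≈-0.558441
n=14: y≈-0.558441, sp=-3, e=sp−y≈-2.441559; I≈-35.360999, D=e−e_prev≈1.181271; u=0·(-2.441559)+0·(-35.360999)+1/4·1.181271≈0.295318; next y=-1/2·(-0.558441)+3/4·0.295318≈0.500709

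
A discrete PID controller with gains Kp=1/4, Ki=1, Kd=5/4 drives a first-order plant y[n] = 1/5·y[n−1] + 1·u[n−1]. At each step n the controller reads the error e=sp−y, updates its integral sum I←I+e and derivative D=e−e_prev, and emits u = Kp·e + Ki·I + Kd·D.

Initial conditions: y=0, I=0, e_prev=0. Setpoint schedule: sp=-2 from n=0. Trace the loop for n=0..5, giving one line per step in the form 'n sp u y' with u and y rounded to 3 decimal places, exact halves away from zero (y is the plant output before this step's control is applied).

(exact arithmetic carried between steps; '≈' marks a value shown rounded to 6 d.p. or computed from one; I and e_prev carry over from the previous line; the table rounds u and y to 3 d.p., halves away from zero)
n=0: y=0, sp=-2, e=sp−y=-2; I=-2, D=e−e_prev=-2; u=1/4·(-2)+1·(-2)+5/4·(-2)=-5; next y=1/5·0+1·(-5)=-5
n=1: y=-5, sp=-2, e=sp−y=3; I=1, D=e−e_prev=5; u=1/4·3+1·1+5/4·5=8; next y=1/5·(-5)+1·8=7
n=2: y=7, sp=-2, e=sp−y=-9; I=-8, D=e−e_prev=-12; u=1/4·(-9)+1·(-8)+5/4·(-12)=-25.25; next y=1/5·7+1·(-25.25)=-23.85
n=3: y=-23.85, sp=-2, e=sp−y=21.85; I=13.85, D=e−e_prev=30.85; u=1/4·21.85+1·13.85+5/4·30.85=57.875; next y=1/5·(-23.85)+1·57.875=53.105
n=4: y=53.105, sp=-2, e=sp−y=-55.105; I=-41.255, D=e−e_prev=-76.955; u=1/4·(-55.105)+1·(-41.255)+5/4·(-76.955)=-151.225; next y=1/5·53.105+1·(-151.225)=-140.604
n=5: y=-140.604, sp=-2, e=sp−y=138.604; I=97.349, D=e−e_prev=193.709; u=1/4·138.604+1·97.349+5/4·193.709=374.13625; next y=1/5·(-140.604)+1·374.13625=346.01545

0 -2 -5.000 0.000
1 -2 8.000 -5.000
2 -2 -25.250 7.000
3 -2 57.875 -23.850
4 -2 -151.225 53.105
5 -2 374.136 -140.604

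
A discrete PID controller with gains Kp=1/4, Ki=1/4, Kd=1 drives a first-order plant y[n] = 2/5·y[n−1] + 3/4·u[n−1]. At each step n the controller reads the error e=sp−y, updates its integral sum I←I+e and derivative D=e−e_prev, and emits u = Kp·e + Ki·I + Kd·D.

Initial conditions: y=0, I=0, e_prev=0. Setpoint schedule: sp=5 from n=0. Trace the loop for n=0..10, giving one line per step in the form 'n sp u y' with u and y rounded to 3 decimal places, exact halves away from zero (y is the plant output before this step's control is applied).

(exact arithmetic carried between steps; '≈' marks a value shown rounded to 6 d.p. or computed from one; I and e_prev carry over from the previous line; the table rounds u and y to 3 d.p., halves away from zero)
n=0: y=0, sp=5, e=sp−y=5; I=5, D=e−e_prev=5; u=1/4·5+1/4·5+1·5=7.5; next y=2/5·0+3/4·7.5=5.625
n=1: y=5.625, sp=5, e=sp−y=-0.625; I=4.375, D=e−e_prev=-5.625; u=1/4·(-0.625)+1/4·4.375+1·(-5.625)=-4.6875; next y=2/5·5.625+3/4·(-4.6875)=-1.265625
n=2: y=-1.265625, sp=5, e=sp−y=6.265625; I=10.640625, D=e−e_prev=6.890625; u=1/4·6.265625+1/4·10.640625+1·6.890625≈11.117188; next y=2/5·(-1.265625)+3/4·11.117188≈7.831641
n=3: y≈7.831641, sp=5, e=sp−y≈-2.831641; I≈7.808984, D=e−e_prev≈-9.097266; u=1/4·(-2.831641)+1/4·7.808984+1·(-9.097266)≈-7.852930; next y=2/5·7.831641+3/4·(-7.852930)≈-2.757041
n=4: y≈-2.757041, sp=5, e=sp−y≈7.757041; I≈15.566025, D=e−e_prev≈10.588682; u=1/4·7.757041+1/4·15.566025+1·10.588682≈16.419448; next y=2/5·(-2.757041)+3/4·16.419448≈11.211770
n=5: y≈11.211770, sp=5, e=sp−y≈-6.211770; I≈9.354256, D=e−e_prev≈-13.968811; u=1/4·(-6.211770)+1/4·9.354256+1·(-13.968811)≈-13.183189; next y=2/5·11.211770+3/4·(-13.183189)≈-5.402684
n=6: y≈-5.402684, sp=5, e=sp−y≈10.402684; I≈19.756940, D=e−e_prev≈16.614454; u=1/4·10.402684+1/4·19.756940+1·16.614454≈24.154360; next y=2/5·(-5.402684)+3/4·24.154360≈15.954696
n=7: y≈15.954696, sp=5, e=sp−y≈-10.954696; I≈8.802243, D=e−e_prev≈-21.357380; u=1/4·(-10.954696)+1/4·8.802243+1·(-21.357380)≈-21.895493; next y=2/5·15.954696+3/4·(-21.895493)≈-10.039742
n=8: y≈-10.039742, sp=5, e=sp−y≈15.039742; I≈23.841985, D=e−e_prev≈25.994438; u=1/4·15.039742+1/4·23.841985+1·25.994438≈35.714870; next y=2/5·(-10.039742)+3/4·35.714870≈22.770256
n=9: y≈22.770256, sp=5, e=sp−y≈-17.770256; I≈6.071730, D=e−e_prev≈-32.809997; u=1/4·(-17.770256)+1/4·6.071730+1·(-32.809997)≈-35.734629; next y=2/5·22.770256+3/4·(-35.734629)≈-17.692869
n=10: y≈-17.692869, sp=5, e=sp−y≈22.692869; I≈28.764599, D=e−e_prev≈40.463125; u=1/4·22.692869+1/4·28.764599+1·40.463125≈53.327492; next y=2/5·(-17.692869)+3/4·53.327492≈32.918471

0 5 7.500 0.000
1 5 -4.688 5.625
2 5 11.117 -1.266
3 5 -7.853 7.832
4 5 16.419 -2.757
5 5 -13.183 11.212
6 5 24.154 -5.403
7 5 -21.895 15.955
8 5 35.715 -10.040
9 5 -35.735 22.770
10 5 53.327 -17.693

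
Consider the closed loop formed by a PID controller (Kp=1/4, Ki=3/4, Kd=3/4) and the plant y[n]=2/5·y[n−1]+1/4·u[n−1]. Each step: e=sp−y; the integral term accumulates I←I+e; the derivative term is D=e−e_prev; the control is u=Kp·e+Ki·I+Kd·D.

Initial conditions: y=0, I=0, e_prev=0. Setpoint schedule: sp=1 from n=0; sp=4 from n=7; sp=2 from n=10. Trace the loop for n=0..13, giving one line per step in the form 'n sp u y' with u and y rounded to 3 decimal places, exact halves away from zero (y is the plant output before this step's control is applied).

0 1 1.750 0.000
1 1 0.984 0.438
2 1 1.763 0.421
3 1 1.856 0.609
4 1 2.118 0.708
5 1 2.227 0.812
6 1 2.325 0.882
7 4 7.625 0.934
8 4 5.358 2.280
9 4 7.707 2.251
10 2 4.489 2.827
11 2 6.805 2.253
12 2 5.574 2.603
13 2 5.678 2.434

(exact arithmetic carried between steps; '≈' marks a value shown rounded to 6 d.p. or computed from one; I and e_prev carry over from the previous line; the table rounds u and y to 3 d.p., halves away from zero)
n=0: y=0, sp=1, e=sp−y=1; I=1, D=e−e_prev=1; u=1/4·1+3/4·1+3/4·1=1.75; next y=2/5·0+1/4·1.75=0.4375
n=1: y=0.4375, sp=1, e=sp−y=0.5625; I=1.5625, D=e−e_prev=-0.4375; u=1/4·0.5625+3/4·1.5625+3/4·(-0.4375)=0.984375; next y=2/5·0.4375+1/4·0.984375≈0.421094
n=2: y≈0.421094, sp=1, e=sp−y≈0.578906; I≈2.141406, D=e−e_prev≈0.016406; u=1/4·0.578906+3/4·2.141406+3/4·0.016406≈1.763086; next y=2/5·0.421094+1/4·1.763086≈0.609209
n=3: y≈0.609209, sp=1, e=sp−y≈0.390791; I≈2.532197, D=e−e_prev≈-0.188115; u=1/4·0.390791+3/4·2.532197+3/4·(-0.188115)≈1.855759; next y=2/5·0.609209+1/4·1.855759≈0.707623
n=4: y≈0.707623, sp=1, e=sp−y≈0.292377; I≈2.824574, D=e−e_prev≈-0.098414; u=1/4·0.292377+3/4·2.824574+3/4·(-0.098414)≈2.117714; next y=2/5·0.707623+1/4·2.117714≈0.812478
n=5: y≈0.812478, sp=1, e=sp−y≈0.187522; I≈3.012096, D=e−e_prev≈-0.104854; u=1/4·0.187522+3/4·3.012096+3/4·(-0.104854)≈2.227312; next y=2/5·0.812478+1/4·2.227312≈0.881819
n=6: y≈0.881819, sp=1, e=sp−y≈0.118181; I≈3.130277, D=e−e_prev≈-0.069341; u=1/4·0.118181+3/4·3.130277+3/4·(-0.069341)≈2.325247; next y=2/5·0.881819+1/4·2.325247≈0.934039
n=7: y≈0.934039, sp=4, e=sp−y≈3.065961; I≈6.196238, D=e−e_prev≈2.947780; u=1/4·3.065961+3/4·6.196238+3/4·2.947780≈7.624503; next y=2/5·0.934039+1/4·7.624503≈2.279742
n=8: y≈2.279742, sp=4, e=sp−y≈1.720258; I≈7.916496, D=e−e_prev≈-1.345702; u=1/4·1.720258+3/4·7.916496+3/4·(-1.345702)≈5.358160; next y=2/5·2.279742+1/4·5.358160≈2.251437
n=9: y≈2.251437, sp=4, e=sp−y≈1.748563; I≈9.665059, D=e−e_prev≈0.028305; u=1/4·1.748563+3/4·9.665059+3/4·0.028305≈7.707164; next y=2/5·2.251437+1/4·7.707164≈2.827366
n=10: y≈2.827366, sp=2, e=sp−y≈-0.827366; I≈8.837694, D=e−e_prev≈-2.575929; u=1/4·(-0.827366)+3/4·8.837694+3/4·(-2.575929)≈4.489482; next y=2/5·2.827366+1/4·4.489482≈2.253317
n=11: y≈2.253317, sp=2, e=sp−y≈-0.253317; I≈8.584377, D=e−e_prev≈0.574049; u=1/4·(-0.253317)+3/4·8.584377+3/4·0.574049≈6.805490; next y=2/5·2.253317+1/4·6.805490≈2.602699
n=12: y≈2.602699, sp=2, e=sp−y≈-0.602699; I≈7.981678, D=e−e_prev≈-0.349382; u=1/4·(-0.602699)+3/4·7.981678+3/4·(-0.349382)≈5.573547; next y=2/5·2.602699+1/4·5.573547≈2.434466
n=13: y≈2.434466, sp=2, e=sp−y≈-0.434466; I≈7.547211, D=e−e_prev≈0.168233; u=1/4·(-0.434466)+3/4·7.547211+3/4·0.168233≈5.677967; next y=2/5·2.434466+1/4·5.677967≈2.393278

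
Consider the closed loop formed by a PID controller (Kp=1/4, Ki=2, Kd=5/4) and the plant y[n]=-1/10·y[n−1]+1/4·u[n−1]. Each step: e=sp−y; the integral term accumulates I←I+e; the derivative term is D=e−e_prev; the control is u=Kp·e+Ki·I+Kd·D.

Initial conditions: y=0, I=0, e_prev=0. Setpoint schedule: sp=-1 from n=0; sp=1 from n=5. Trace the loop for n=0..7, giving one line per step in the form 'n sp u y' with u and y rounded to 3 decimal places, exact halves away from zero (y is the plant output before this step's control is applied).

(exact arithmetic carried between steps; '≈' marks a value shown rounded to 6 d.p. or computed from one; I and e_prev carry over from the previous line; the table rounds u and y to 3 d.p., halves away from zero)
n=0: y=0, sp=-1, e=sp−y=-1; I=-1, D=e−e_prev=-1; u=1/4·(-1)+2·(-1)+5/4·(-1)=-3.5; next y=-1/10·0+1/4·(-3.5)=-0.875
n=1: y=-0.875, sp=-1, e=sp−y=-0.125; I=-1.125, D=e−e_prev=0.875; u=1/4·(-0.125)+2·(-1.125)+5/4·0.875=-1.1875; next y=-1/10·(-0.875)+1/4·(-1.1875)=-0.209375
n=2: y=-0.209375, sp=-1, e=sp−y=-0.790625; I=-1.915625, D=e−e_prev=-0.665625; u=1/4·(-0.790625)+2·(-1.915625)+5/4·(-0.665625)≈-4.860938; next y=-1/10·(-0.209375)+1/4·(-4.860938)≈-1.194297
n=3: y≈-1.194297, sp=-1, e=sp−y≈0.194297; I≈-1.721328, D=e−e_prev≈0.984922; u=1/4·0.194297+2·(-1.721328)+5/4·0.984922≈-2.162930; next y=-1/10·(-1.194297)+1/4·(-2.162930)≈-0.421303
n=4: y≈-0.421303, sp=-1, e=sp−y≈-0.578697; I≈-2.300025, D=e−e_prev≈-0.772994; u=1/4·(-0.578697)+2·(-2.300025)+5/4·(-0.772994)≈-5.710968; next y=-1/10·(-0.421303)+1/4·(-5.710968)≈-1.385612
n=5: y≈-1.385612, sp=1, e=sp−y≈2.385612; I≈0.085586, D=e−e_prev≈2.964309; u=1/4·2.385612+2·0.085586+5/4·2.964309≈4.472962; next y=-1/10·(-1.385612)+1/4·4.472962≈1.256802
n=6: y≈1.256802, sp=1, e=sp−y≈-0.256802; I≈-0.171215, D=e−e_prev≈-2.642413; u=1/4·(-0.256802)+2·(-0.171215)+5/4·(-2.642413)≈-3.709648; next y=-1/10·1.256802+1/4·(-3.709648)≈-1.053092
n=7: y≈-1.053092, sp=1, e=sp−y≈2.053092; I≈1.881877, D=e−e_prev≈2.309894; u=1/4·2.053092+2·1.881877+5/4·2.309894≈7.164394; next y=-1/10·(-1.053092)+1/4·7.164394≈1.896408

0 -1 -3.500 0.000
1 -1 -1.188 -0.875
2 -1 -4.861 -0.209
3 -1 -2.163 -1.194
4 -1 -5.711 -0.421
5 1 4.473 -1.386
6 1 -3.710 1.257
7 1 7.164 -1.053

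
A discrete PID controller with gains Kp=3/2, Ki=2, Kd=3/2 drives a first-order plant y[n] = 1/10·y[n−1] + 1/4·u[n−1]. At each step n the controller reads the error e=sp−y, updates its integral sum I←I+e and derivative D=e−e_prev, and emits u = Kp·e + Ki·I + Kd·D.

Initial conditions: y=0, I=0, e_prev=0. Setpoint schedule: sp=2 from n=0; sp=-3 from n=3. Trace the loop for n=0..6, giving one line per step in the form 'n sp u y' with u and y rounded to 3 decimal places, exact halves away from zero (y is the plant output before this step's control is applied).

0 2 10.000 0.000
1 2 -1.500 2.500
2 2 14.375 -0.125
3 -3 -28.844 3.581
4 -3 23.223 -6.853
5 -3 -44.589 5.121
6 -3 35.909 -10.635

(exact arithmetic carried between steps; '≈' marks a value shown rounded to 6 d.p. or computed from one; I and e_prev carry over from the previous line; the table rounds u and y to 3 d.p., halves away from zero)
n=0: y=0, sp=2, e=sp−y=2; I=2, D=e−e_prev=2; u=3/2·2+2·2+3/2·2=10; next y=1/10·0+1/4·10=2.5
n=1: y=2.5, sp=2, e=sp−y=-0.5; I=1.5, D=e−e_prev=-2.5; u=3/2·(-0.5)+2·1.5+3/2·(-2.5)=-1.5; next y=1/10·2.5+1/4·(-1.5)=-0.125
n=2: y=-0.125, sp=2, e=sp−y=2.125; I=3.625, D=e−e_prev=2.625; u=3/2·2.125+2·3.625+3/2·2.625=14.375; next y=1/10·(-0.125)+1/4·14.375=3.58125
n=3: y=3.58125, sp=-3, e=sp−y=-6.58125; I=-2.95625, D=e−e_prev=-8.70625; u=3/2·(-6.58125)+2·(-2.95625)+3/2·(-8.70625)=-28.84375; next y=1/10·3.58125+1/4·(-28.84375)≈-6.852813
n=4: y≈-6.852813, sp=-3, e=sp−y≈3.852813; I≈0.896563, D=e−e_prev≈10.434063; u=3/2·3.852813+2·0.896563+3/2·10.434063≈23.223438; next y=1/10·(-6.852813)+1/4·23.223438≈5.120578
n=5: y≈5.120578, sp=-3, e=sp−y≈-8.120578; I≈-7.224016, D=e−e_prev≈-11.973391; u=3/2·(-8.120578)+2·(-7.224016)+3/2·(-11.973391)≈-44.588984; next y=1/10·5.120578+1/4·(-44.588984)≈-10.635188
n=6: y≈-10.635188, sp=-3, e=sp−y≈7.635188; I≈0.411173, D=e−e_prev≈15.755766; u=3/2·7.635188+2·0.411173+3/2·15.755766≈35.908777; next y=1/10·(-10.635188)+1/4·35.908777≈7.913676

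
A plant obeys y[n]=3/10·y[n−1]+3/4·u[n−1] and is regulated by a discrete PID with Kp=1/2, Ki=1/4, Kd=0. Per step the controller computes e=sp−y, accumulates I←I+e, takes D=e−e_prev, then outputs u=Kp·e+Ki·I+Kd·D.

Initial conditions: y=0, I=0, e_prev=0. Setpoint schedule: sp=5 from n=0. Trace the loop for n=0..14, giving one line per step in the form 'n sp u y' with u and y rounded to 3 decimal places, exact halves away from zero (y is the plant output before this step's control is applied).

0 5 3.750 0.000
1 5 2.891 2.813
2 5 3.288 3.012
3 5 3.517 3.370
4 5 3.715 3.648
5 5 3.879 3.881
6 5 4.014 4.073
7 5 4.126 4.233
8 5 4.219 4.365
9 5 4.296 4.474
10 5 4.360 4.564
11 5 4.413 4.639
12 5 4.456 4.701
13 5 4.492 4.753
14 5 4.522 4.795

(exact arithmetic carried between steps; '≈' marks a value shown rounded to 6 d.p. or computed from one; I and e_prev carry over from the previous line; the table rounds u and y to 3 d.p., halves away from zero)
n=0: y=0, sp=5, e=sp−y=5; I=5, D=e−e_prev=5; u=1/2·5+1/4·5+0·5=3.75; next y=3/10·0+3/4·3.75=2.8125
n=1: y=2.8125, sp=5, e=sp−y=2.1875; I=7.1875, D=e−e_prev=-2.8125; u=1/2·2.1875+1/4·7.1875+0·(-2.8125)=2.890625; next y=3/10·2.8125+3/4·2.890625≈3.011719
n=2: y≈3.011719, sp=5, e=sp−y≈1.988281; I≈9.175781, D=e−e_prev≈-0.199219; u=1/2·1.988281+1/4·9.175781+0·(-0.199219)≈3.288086; next y=3/10·3.011719+3/4·3.288086≈3.369580
n=3: y≈3.369580, sp=5, e=sp−y≈1.630420; I≈10.806201, D=e−e_prev≈-0.357861; u=1/2·1.630420+1/4·10.806201+0·(-0.357861)≈3.516760; next y=3/10·3.369580+3/4·3.516760≈3.648444
n=4: y≈3.648444, sp=5, e=sp−y≈1.351556; I≈12.157757, D=e−e_prev≈-0.278864; u=1/2·1.351556+1/4·12.157757+0·(-0.278864)≈3.715217; next y=3/10·3.648444+3/4·3.715217≈3.880946
n=5: y≈3.880946, sp=5, e=sp−y≈1.119054; I≈13.276811, D=e−e_prev≈-0.232502; u=1/2·1.119054+1/4·13.276811+0·(-0.232502)≈3.878730; next y=3/10·3.880946+3/4·3.878730≈4.073331
n=6: y≈4.073331, sp=5, e=sp−y≈0.926669; I≈14.203480, D=e−e_prev≈-0.192385; u=1/2·0.926669+1/4·14.203480+0·(-0.192385)≈4.014204; next y=3/10·4.073331+3/4·4.014204≈4.232653
n=7: y≈4.232653, sp=5, e=sp−y≈0.767347; I≈14.970827, D=e−e_prev≈-0.159322; u=1/2·0.767347+1/4·14.970827+0·(-0.159322)≈4.126380; next y=3/10·4.232653+3/4·4.126380≈4.364581
n=8: y≈4.364581, sp=5, e=sp−y≈0.635419; I≈15.606246, D=e−e_prev≈-0.131929; u=1/2·0.635419+1/4·15.606246+0·(-0.131929)≈4.219271; next y=3/10·4.364581+3/4·4.219271≈4.473828
n=9: y≈4.473828, sp=5, e=sp−y≈0.526172; I≈16.132418, D=e−e_prev≈-0.109246; u=1/2·0.526172+1/4·16.132418+0·(-0.109246)≈4.296191; next y=3/10·4.473828+3/4·4.296191≈4.564291
n=10: y≈4.564291, sp=5, e=sp−y≈0.435709; I≈16.568127, D=e−e_prev≈-0.090464; u=1/2·0.435709+1/4·16.568127+0·(-0.090464)≈4.359886; next y=3/10·4.564291+3/4·4.359886≈4.639202
n=11: y≈4.639202, sp=5, e=sp−y≈0.360798; I≈16.928925, D=e−e_prev≈-0.074911; u=1/2·0.360798+1/4·16.928925+0·(-0.074911)≈4.412630; next y=3/10·4.639202+3/4·4.412630≈4.701233
n=12: y≈4.701233, sp=5, e=sp−y≈0.298767; I≈17.227692, D=e−e_prev≈-0.062031; u=1/2·0.298767+1/4·17.227692+0·(-0.062031)≈4.456306; next y=3/10·4.701233+3/4·4.456306≈4.752600
n=13: y≈4.752600, sp=5, e=sp−y≈0.247400; I≈17.475092, D=e−e_prev≈-0.051366; u=1/2·0.247400+1/4·17.475092+0·(-0.051366)≈4.492473; next y=3/10·4.752600+3/4·4.492473≈4.795135
n=14: y≈4.795135, sp=5, e=sp−y≈0.204865; I≈17.679957, D=e−e_prev≈-0.042535; u=1/2·0.204865+1/4·17.679957+0·(-0.042535)≈4.522422; next y=3/10·4.795135+3/4·4.522422≈4.830357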